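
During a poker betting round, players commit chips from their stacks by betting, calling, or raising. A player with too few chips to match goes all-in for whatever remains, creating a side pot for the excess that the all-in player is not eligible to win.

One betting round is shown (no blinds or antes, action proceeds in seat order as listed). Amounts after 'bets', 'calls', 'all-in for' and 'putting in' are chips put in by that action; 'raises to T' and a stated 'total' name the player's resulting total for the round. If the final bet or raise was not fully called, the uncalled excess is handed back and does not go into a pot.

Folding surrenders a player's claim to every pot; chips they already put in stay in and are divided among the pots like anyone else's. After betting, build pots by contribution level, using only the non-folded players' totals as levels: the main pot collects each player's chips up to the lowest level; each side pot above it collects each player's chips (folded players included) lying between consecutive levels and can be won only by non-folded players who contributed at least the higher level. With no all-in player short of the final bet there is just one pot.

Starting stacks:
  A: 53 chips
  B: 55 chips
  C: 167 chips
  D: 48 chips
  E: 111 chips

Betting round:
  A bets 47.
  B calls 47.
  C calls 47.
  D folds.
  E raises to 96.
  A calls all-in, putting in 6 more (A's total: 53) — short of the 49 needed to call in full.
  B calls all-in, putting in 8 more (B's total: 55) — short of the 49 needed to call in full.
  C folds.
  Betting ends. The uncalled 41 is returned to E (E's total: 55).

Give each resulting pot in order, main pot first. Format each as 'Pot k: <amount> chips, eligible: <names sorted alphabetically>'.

Contributions (after 41 returned to E): A=53, B=55, C=47, E=55
Folded: C, D
Pot levels (distinct totals of non-folded players): 53, 55
Layer 1-53: A 53 + B 53 + C 47 + E 53 = 206 chips; eligible A, B, E
Layer 54-55: 2 each from B, E = 2*2 = 4 chips; eligible B, E

Pot 1: 206 chips, eligible: A, B, E
Pot 2: 4 chips, eligible: B, E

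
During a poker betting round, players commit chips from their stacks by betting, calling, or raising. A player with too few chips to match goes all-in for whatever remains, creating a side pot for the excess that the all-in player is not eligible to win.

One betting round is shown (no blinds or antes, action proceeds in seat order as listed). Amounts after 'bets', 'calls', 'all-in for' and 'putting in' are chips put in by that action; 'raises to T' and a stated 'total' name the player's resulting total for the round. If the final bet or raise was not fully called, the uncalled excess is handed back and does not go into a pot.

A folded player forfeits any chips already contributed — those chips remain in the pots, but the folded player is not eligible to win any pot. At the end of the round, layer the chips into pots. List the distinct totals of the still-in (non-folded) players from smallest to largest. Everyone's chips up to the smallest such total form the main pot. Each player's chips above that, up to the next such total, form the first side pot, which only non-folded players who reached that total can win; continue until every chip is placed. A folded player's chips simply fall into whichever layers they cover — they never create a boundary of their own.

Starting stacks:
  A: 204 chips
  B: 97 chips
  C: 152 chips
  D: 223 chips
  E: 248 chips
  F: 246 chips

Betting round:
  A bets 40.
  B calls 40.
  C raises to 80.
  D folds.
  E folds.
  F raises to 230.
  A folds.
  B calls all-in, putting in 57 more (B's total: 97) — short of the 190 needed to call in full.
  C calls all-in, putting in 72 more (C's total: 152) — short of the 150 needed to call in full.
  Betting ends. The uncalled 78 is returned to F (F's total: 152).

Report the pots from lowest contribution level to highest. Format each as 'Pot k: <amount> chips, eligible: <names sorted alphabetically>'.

Contributions (after 78 returned to F): A=40, B=97, C=152, F=152
Folded: A, D, E
Pot levels (distinct totals of non-folded players): 97, 152
Layer 1-97: A 40 + B 97 + C 97 + F 97 = 331 chips; eligible B, C, F
Layer 98-152: 55 each from C, F = 55*2 = 110 chips; eligible C, F

Pot 1: 331 chips, eligible: B, C, F
Pot 2: 110 chips, eligible: C, F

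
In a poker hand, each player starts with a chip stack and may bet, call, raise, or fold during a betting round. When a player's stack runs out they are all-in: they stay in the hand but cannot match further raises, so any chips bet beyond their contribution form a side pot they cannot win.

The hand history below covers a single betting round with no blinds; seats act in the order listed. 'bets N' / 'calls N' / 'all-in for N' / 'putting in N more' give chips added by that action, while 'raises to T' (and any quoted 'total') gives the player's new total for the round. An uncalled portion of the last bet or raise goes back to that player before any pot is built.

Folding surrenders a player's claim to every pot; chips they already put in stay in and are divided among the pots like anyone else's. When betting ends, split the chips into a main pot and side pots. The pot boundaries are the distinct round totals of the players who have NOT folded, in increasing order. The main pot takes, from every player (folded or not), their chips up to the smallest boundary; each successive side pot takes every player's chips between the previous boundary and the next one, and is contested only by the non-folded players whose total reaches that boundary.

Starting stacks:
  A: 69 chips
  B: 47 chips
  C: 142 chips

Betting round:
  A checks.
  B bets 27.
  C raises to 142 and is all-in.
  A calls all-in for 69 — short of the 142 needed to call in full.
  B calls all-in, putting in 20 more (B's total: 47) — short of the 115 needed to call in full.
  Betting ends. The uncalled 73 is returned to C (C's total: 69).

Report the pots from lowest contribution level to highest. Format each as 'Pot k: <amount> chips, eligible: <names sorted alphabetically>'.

Contributions (after 73 returned to C): A=69, B=47, C=69
Pot levels (distinct totals of non-folded players): 47, 69
Layer 1-47: 47 each from A, B, C = 47*3 = 141 chips; eligible A, B, C
Layer 48-69: 22 each from A, C = 22*2 = 44 chips; eligible A, C

Pot 1: 141 chips, eligible: A, B, C
Pot 2: 44 chips, eligible: A, C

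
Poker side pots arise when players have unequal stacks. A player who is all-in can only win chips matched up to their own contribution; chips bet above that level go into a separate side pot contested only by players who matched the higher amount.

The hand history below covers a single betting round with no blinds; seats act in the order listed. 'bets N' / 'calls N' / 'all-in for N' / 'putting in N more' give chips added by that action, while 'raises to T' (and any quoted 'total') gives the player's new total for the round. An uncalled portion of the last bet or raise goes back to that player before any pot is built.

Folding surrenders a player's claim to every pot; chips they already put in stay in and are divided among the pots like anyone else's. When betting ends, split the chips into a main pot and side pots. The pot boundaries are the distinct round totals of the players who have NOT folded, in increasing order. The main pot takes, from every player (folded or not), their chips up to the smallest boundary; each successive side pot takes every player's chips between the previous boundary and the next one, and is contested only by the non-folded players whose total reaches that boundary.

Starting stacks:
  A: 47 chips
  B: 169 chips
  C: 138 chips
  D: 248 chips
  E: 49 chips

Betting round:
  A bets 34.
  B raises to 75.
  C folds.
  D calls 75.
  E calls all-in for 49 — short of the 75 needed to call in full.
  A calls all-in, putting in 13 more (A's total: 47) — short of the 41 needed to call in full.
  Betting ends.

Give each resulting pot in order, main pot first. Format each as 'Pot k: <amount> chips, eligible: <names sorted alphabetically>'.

Pot 1: 188 chips, eligible: A, B, D, E
Pot 2: 6 chips, eligible: B, D, E
Pot 3: 52 chips, eligible: B, D

Derivation:
Contributions: A=47, B=75, D=75, E=49
Folded: C
Pot levels (distinct totals of non-folded players): 47, 49, 75
Layer 1-47: 47 each from A, B, D, E = 47*4 = 188 chips; eligible A, B, D, E
Layer 48-49: 2 each from B, D, E = 2*3 = 6 chips; eligible B, D, E
Layer 50-75: 26 each from B, D = 26*2 = 52 chips; eligible B, D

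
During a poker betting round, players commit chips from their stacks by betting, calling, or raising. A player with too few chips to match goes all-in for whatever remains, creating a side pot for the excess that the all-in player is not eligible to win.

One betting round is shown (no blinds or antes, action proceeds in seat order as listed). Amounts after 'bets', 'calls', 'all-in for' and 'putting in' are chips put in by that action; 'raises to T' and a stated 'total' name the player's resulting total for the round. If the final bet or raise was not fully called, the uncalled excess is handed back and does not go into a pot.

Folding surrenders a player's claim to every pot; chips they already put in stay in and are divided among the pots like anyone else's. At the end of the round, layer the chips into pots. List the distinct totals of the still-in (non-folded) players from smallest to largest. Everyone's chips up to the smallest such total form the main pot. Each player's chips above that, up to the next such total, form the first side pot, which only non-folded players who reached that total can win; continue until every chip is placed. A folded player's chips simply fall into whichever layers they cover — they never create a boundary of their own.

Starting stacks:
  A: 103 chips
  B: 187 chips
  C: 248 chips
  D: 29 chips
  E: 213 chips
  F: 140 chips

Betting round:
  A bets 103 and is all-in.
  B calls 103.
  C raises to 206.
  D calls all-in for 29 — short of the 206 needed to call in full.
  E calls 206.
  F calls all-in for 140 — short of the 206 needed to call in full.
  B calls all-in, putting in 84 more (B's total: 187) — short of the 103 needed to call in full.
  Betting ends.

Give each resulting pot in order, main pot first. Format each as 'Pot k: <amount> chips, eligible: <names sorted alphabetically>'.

Contributions: A=103, B=187, C=206, D=29, E=206, F=140
Pot levels (distinct totals of non-folded players): 29, 103, 140, 187, 206
Layer 1-29: 29 each from A, B, C, D, E, F = 29*6 = 174 chips; eligible A, B, C, D, E, F
Layer 30-103: 74 each from A, B, C, E, F = 74*5 = 370 chips; eligible A, B, C, E, F
Layer 104-140: 37 each from B, C, E, F = 37*4 = 148 chips; eligible B, C, E, F
Layer 141-187: 47 each from B, C, E = 47*3 = 141 chips; eligible B, C, E
Layer 188-206: 19 each from C, E = 19*2 = 38 chips; eligible C, E

Pot 1: 174 chips, eligible: A, B, C, D, E, F
Pot 2: 370 chips, eligible: A, B, C, E, F
Pot 3: 148 chips, eligible: B, C, E, F
Pot 4: 141 chips, eligible: B, C, E
Pot 5: 38 chips, eligible: C, E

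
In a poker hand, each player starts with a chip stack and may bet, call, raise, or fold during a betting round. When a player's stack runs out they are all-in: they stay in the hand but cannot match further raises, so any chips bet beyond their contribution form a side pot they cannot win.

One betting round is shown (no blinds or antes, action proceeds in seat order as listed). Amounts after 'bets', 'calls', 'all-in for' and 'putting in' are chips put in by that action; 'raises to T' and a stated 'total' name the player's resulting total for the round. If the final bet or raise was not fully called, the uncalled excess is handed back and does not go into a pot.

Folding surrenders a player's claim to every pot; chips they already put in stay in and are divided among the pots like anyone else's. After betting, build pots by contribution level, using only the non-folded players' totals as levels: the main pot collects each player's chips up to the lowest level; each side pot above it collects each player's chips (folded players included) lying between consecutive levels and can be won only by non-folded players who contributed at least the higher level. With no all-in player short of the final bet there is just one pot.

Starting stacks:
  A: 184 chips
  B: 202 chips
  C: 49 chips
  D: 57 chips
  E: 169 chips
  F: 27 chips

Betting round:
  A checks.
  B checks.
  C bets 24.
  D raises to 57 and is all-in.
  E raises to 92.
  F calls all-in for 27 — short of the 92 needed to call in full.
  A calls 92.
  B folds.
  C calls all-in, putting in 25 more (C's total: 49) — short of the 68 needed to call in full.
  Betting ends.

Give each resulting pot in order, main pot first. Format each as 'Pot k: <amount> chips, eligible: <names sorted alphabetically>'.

Pot 1: 135 chips, eligible: A, C, D, E, F
Pot 2: 88 chips, eligible: A, C, D, E
Pot 3: 24 chips, eligible: A, D, E
Pot 4: 70 chips, eligible: A, E

Derivation:
Contributions: A=92, C=49, D=57, E=92, F=27
Folded: B
Pot levels (distinct totals of non-folded players): 27, 49, 57, 92
Layer 1-27: 27 each from A, C, D, E, F = 27*5 = 135 chips; eligible A, C, D, E, F
Layer 28-49: 22 each from A, C, D, E = 22*4 = 88 chips; eligible A, C, D, E
Layer 50-57: 8 each from A, D, E = 8*3 = 24 chips; eligible A, D, E
Layer 58-92: 35 each from A, E = 35*2 = 70 chips; eligible A, E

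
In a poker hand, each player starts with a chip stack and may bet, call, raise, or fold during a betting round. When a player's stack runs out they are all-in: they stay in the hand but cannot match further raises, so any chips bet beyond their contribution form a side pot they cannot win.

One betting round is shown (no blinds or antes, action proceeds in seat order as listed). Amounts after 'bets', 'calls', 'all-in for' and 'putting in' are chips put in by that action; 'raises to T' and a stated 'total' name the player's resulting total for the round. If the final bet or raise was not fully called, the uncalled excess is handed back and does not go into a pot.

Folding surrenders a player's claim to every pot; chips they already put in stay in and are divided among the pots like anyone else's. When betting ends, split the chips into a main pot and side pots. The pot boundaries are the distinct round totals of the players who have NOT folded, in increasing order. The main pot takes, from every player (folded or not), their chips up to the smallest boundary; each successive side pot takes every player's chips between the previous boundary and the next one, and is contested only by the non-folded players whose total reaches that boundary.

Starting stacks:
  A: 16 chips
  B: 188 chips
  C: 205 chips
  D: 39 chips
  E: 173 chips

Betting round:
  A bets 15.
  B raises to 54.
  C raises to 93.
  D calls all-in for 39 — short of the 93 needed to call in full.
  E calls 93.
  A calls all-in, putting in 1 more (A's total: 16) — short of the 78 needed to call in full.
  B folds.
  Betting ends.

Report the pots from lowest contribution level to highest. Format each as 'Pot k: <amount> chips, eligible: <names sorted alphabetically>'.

Contributions: A=16, B=54, C=93, D=39, E=93
Folded: B
Pot levels (distinct totals of non-folded players): 16, 39, 93
Layer 1-16: 16 each from A, B, C, D, E = 16*5 = 80 chips; eligible A, C, D, E
Layer 17-39: 23 each from B, C, D, E = 23*4 = 92 chips; eligible C, D, E
Layer 40-93: B 15 + C 54 + E 54 = 123 chips; eligible C, E

Pot 1: 80 chips, eligible: A, C, D, E
Pot 2: 92 chips, eligible: C, D, E
Pot 3: 123 chips, eligible: C, E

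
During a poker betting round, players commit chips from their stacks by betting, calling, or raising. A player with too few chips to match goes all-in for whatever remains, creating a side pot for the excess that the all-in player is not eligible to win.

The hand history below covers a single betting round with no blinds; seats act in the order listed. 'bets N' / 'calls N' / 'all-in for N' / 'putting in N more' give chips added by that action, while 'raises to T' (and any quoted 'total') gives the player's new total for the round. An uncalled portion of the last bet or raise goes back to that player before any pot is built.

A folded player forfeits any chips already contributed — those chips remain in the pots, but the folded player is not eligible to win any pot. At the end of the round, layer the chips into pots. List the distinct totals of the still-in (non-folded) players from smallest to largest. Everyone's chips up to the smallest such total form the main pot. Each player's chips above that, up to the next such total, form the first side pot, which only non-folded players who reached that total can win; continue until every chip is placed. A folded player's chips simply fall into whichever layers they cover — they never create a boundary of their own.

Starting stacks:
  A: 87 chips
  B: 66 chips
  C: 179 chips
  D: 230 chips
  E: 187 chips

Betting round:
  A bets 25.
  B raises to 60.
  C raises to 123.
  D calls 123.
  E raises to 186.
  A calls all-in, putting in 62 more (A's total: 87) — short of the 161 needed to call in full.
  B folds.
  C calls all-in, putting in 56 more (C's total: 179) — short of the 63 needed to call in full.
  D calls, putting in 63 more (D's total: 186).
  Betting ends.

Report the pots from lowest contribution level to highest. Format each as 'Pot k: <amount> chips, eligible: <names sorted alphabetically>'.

Pot 1: 408 chips, eligible: A, C, D, E
Pot 2: 276 chips, eligible: C, D, E
Pot 3: 14 chips, eligible: D, E

Derivation:
Contributions: A=87, B=60, C=179, D=186, E=186
Folded: B
Pot levels (distinct totals of non-folded players): 87, 179, 186
Layer 1-87: A 87 + B 60 + C 87 + D 87 + E 87 = 408 chips; eligible A, C, D, E
Layer 88-179: 92 each from C, D, E = 92*3 = 276 chips; eligible C, D, E
Layer 180-186: 7 each from D, E = 7*2 = 14 chips; eligible D, E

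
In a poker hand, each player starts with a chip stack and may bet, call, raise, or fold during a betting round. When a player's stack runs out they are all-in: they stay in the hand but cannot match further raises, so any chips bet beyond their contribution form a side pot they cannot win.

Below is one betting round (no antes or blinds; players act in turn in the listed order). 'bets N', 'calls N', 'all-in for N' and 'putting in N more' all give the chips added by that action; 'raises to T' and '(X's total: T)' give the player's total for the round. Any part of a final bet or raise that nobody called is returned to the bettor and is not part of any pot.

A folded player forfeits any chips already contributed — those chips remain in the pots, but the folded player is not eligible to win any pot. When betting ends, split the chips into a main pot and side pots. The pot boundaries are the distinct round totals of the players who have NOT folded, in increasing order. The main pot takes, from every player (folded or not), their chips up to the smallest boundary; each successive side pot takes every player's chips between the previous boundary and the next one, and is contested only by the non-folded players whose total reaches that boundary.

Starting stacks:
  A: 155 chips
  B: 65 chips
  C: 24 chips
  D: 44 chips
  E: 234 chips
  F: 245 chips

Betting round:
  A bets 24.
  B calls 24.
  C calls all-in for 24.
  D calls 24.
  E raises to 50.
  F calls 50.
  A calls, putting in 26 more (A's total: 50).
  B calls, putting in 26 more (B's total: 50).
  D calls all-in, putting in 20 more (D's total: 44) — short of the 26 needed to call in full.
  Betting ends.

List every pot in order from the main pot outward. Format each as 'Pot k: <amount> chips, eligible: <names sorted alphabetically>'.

Pot 1: 144 chips, eligible: A, B, C, D, E, F
Pot 2: 100 chips, eligible: A, B, D, E, F
Pot 3: 24 chips, eligible: A, B, E, F

Derivation:
Contributions: A=50, B=50, C=24, D=44, E=50, F=50
Pot levels (distinct totals of non-folded players): 24, 44, 50
Layer 1-24: 24 each from A, B, C, D, E, F = 24*6 = 144 chips; eligible A, B, C, D, E, F
Layer 25-44: 20 each from A, B, D, E, F = 20*5 = 100 chips; eligible A, B, D, E, F
Layer 45-50: 6 each from A, B, E, F = 6*4 = 24 chips; eligible A, B, E, F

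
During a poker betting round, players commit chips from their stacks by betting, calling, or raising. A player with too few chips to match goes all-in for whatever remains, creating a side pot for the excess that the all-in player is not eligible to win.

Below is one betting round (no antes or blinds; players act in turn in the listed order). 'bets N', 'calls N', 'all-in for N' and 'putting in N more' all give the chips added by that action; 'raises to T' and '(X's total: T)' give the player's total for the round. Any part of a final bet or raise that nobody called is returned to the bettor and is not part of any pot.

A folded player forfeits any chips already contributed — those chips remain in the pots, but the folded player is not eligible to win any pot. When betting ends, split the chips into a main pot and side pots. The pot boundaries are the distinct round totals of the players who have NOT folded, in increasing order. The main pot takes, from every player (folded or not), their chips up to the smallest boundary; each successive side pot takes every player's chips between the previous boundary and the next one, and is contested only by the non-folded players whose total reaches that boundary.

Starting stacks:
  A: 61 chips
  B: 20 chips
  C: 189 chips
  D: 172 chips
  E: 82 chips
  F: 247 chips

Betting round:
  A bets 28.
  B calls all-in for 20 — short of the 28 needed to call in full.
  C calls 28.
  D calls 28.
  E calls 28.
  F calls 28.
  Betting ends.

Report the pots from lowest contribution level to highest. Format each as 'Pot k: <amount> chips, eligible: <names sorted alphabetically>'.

Contributions: A=28, B=20, C=28, D=28, E=28, F=28
Pot levels (distinct totals of non-folded players): 20, 28
Layer 1-20: 20 each from A, B, C, D, E, F = 20*6 = 120 chips; eligible A, B, C, D, E, F
Layer 21-28: 8 each from A, C, D, E, F = 8*5 = 40 chips; eligible A, C, D, E, F

Pot 1: 120 chips, eligible: A, B, C, D, E, F
Pot 2: 40 chips, eligible: A, C, D, E, F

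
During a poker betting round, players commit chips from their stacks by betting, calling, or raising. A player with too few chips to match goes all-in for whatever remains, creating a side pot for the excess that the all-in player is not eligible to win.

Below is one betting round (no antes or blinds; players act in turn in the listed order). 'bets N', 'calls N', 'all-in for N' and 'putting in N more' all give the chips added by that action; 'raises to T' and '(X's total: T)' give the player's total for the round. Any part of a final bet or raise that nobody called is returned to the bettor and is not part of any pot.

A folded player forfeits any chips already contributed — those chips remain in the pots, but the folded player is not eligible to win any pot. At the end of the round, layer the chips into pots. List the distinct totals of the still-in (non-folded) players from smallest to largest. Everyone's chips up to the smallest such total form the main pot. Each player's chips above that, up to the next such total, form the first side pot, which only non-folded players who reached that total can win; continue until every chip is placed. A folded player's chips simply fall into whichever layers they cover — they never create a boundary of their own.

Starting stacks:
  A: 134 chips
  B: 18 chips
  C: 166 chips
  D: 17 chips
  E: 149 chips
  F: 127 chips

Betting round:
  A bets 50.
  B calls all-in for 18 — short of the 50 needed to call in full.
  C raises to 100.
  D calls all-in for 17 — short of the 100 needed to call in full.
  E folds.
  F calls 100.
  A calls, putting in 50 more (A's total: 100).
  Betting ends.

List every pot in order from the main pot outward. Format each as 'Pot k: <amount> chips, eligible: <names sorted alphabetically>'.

Contributions: A=100, B=18, C=100, D=17, F=100
Folded: E
Pot levels (distinct totals of non-folded players): 17, 18, 100
Layer 1-17: 17 each from A, B, C, D, F = 17*5 = 85 chips; eligible A, B, C, D, F
Layer 18-18: 1 each from A, B, C, F = 1*4 = 4 chips; eligible A, B, C, F
Layer 19-100: 82 each from A, C, F = 82*3 = 246 chips; eligible A, C, F

Pot 1: 85 chips, eligible: A, B, C, D, F
Pot 2: 4 chips, eligible: A, B, C, F
Pot 3: 246 chips, eligible: A, C, F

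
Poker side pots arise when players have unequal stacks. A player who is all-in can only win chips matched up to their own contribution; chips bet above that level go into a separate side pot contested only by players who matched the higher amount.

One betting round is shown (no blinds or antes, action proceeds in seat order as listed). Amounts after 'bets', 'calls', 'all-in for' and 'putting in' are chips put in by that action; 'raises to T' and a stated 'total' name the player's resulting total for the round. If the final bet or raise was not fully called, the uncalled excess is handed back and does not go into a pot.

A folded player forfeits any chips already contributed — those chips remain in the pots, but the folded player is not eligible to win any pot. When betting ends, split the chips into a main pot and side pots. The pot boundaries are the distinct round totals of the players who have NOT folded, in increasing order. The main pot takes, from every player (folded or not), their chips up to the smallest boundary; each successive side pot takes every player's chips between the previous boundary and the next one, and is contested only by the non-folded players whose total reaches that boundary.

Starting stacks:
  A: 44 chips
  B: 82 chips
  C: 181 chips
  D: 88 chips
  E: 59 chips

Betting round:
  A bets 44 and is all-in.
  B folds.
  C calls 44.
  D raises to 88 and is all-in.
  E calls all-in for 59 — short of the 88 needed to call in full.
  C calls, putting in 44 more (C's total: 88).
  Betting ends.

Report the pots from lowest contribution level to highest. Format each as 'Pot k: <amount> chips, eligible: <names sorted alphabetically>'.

Pot 1: 176 chips, eligible: A, C, D, E
Pot 2: 45 chips, eligible: C, D, E
Pot 3: 58 chips, eligible: C, D

Derivation:
Contributions: A=44, C=88, D=88, E=59
Folded: B
Pot levels (distinct totals of non-folded players): 44, 59, 88
Layer 1-44: 44 each from A, C, D, E = 44*4 = 176 chips; eligible A, C, D, E
Layer 45-59: 15 each from C, D, E = 15*3 = 45 chips; eligible C, D, E
Layer 60-88: 29 each from C, D = 29*2 = 58 chips; eligible C, D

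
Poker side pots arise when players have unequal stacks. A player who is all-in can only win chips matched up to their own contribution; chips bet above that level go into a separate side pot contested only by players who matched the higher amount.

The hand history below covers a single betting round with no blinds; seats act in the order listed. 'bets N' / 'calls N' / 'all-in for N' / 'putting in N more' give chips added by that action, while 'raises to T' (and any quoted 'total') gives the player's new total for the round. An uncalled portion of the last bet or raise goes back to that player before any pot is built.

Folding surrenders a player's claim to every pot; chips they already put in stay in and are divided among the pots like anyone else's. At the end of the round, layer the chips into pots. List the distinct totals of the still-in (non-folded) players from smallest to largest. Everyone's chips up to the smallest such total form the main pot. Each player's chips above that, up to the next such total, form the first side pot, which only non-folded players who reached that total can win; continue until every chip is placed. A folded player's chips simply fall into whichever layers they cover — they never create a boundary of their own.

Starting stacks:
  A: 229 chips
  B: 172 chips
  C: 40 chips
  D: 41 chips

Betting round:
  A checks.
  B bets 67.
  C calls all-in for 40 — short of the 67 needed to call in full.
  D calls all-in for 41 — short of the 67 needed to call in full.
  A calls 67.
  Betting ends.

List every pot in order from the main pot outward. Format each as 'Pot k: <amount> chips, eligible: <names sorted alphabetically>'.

Pot 1: 160 chips, eligible: A, B, C, D
Pot 2: 3 chips, eligible: A, B, D
Pot 3: 52 chips, eligible: A, B

Derivation:
Contributions: A=67, B=67, C=40, D=41
Pot levels (distinct totals of non-folded players): 40, 41, 67
Layer 1-40: 40 each from A, B, C, D = 40*4 = 160 chips; eligible A, B, C, D
Layer 41-41: 1 each from A, B, D = 1*3 = 3 chips; eligible A, B, D
Layer 42-67: 26 each from A, B = 26*2 = 52 chips; eligible A, B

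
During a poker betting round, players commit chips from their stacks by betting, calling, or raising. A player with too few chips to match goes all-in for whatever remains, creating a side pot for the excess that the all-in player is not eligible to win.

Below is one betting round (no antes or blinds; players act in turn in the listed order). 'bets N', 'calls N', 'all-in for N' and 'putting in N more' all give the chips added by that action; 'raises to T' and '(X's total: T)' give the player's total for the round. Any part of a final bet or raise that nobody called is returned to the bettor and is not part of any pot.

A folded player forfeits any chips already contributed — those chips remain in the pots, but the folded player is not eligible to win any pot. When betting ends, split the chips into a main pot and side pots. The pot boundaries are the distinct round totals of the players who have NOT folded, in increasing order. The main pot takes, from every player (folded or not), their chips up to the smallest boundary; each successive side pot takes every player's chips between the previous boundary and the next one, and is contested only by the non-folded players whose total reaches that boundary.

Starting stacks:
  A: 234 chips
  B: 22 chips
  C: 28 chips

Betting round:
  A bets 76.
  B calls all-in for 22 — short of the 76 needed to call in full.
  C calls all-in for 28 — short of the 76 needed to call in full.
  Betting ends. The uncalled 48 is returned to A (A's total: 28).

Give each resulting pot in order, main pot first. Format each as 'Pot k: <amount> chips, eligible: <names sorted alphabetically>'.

Pot 1: 66 chips, eligible: A, B, C
Pot 2: 12 chips, eligible: A, C

Derivation:
Contributions (after 48 returned to A): A=28, B=22, C=28
Pot levels (distinct totals of non-folded players): 22, 28
Layer 1-22: 22 each from A, B, C = 22*3 = 66 chips; eligible A, B, C
Layer 23-28: 6 each from A, C = 6*2 = 12 chips; eligible A, C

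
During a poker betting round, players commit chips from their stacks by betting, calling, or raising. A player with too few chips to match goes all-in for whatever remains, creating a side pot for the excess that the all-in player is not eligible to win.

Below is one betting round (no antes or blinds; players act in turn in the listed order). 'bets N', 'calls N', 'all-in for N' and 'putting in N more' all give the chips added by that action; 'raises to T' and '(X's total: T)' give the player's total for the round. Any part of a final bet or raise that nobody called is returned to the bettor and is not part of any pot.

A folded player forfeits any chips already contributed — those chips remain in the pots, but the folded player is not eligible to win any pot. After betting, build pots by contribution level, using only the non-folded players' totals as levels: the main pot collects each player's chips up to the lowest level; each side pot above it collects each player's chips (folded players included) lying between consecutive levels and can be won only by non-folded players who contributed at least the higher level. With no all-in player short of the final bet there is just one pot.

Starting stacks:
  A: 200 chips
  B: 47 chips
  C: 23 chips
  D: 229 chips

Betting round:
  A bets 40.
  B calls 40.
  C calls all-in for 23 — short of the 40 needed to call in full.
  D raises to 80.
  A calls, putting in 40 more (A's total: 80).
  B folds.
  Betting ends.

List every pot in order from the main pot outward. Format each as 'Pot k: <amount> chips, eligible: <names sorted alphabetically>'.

Contributions: A=80, B=40, C=23, D=80
Folded: B
Pot levels (distinct totals of non-folded players): 23, 80
Layer 1-23: 23 each from A, B, C, D = 23*4 = 92 chips; eligible A, C, D
Layer 24-80: A 57 + B 17 + D 57 = 131 chips; eligible A, D

Pot 1: 92 chips, eligible: A, C, D
Pot 2: 131 chips, eligible: A, D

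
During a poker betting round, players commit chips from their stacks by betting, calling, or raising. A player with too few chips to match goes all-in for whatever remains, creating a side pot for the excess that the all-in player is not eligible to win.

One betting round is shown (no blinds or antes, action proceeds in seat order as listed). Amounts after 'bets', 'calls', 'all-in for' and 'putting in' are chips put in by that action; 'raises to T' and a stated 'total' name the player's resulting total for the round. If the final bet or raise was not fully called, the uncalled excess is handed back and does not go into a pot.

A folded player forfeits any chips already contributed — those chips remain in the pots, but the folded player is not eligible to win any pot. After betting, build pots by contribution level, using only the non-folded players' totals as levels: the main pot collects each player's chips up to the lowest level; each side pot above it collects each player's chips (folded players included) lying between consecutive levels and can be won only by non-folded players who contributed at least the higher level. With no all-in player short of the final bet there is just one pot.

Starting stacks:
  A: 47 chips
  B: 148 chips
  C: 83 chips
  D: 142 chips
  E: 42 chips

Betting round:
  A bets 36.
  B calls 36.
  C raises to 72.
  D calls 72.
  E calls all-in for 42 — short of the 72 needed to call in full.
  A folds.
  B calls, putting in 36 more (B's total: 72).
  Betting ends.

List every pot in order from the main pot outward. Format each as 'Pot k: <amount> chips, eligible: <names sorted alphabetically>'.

Pot 1: 204 chips, eligible: B, C, D, E
Pot 2: 90 chips, eligible: B, C, D

Derivation:
Contributions: A=36, B=72, C=72, D=72, E=42
Folded: A
Pot levels (distinct totals of non-folded players): 42, 72
Layer 1-42: A 36 + B 42 + C 42 + D 42 + E 42 = 204 chips; eligible B, C, D, E
Layer 43-72: 30 each from B, C, D = 30*3 = 90 chips; eligible B, C, D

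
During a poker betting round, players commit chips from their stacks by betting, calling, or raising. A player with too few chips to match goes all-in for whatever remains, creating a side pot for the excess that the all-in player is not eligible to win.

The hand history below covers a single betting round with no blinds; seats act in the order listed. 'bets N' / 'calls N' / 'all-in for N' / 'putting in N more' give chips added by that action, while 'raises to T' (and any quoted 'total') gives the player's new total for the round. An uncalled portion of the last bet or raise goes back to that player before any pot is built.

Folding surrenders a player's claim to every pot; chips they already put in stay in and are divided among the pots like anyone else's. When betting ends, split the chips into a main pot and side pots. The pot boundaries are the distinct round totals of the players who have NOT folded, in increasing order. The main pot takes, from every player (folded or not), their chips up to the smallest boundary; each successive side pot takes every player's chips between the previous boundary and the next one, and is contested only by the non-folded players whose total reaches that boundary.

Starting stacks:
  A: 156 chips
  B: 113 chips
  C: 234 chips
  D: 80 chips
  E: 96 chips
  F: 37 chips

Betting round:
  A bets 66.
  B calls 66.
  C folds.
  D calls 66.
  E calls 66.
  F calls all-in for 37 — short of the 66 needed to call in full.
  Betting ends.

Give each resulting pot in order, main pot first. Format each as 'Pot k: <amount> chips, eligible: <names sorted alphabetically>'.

Contributions: A=66, B=66, D=66, E=66, F=37
Folded: C
Pot levels (distinct totals of non-folded players): 37, 66
Layer 1-37: 37 each from A, B, D, E, F = 37*5 = 185 chips; eligible A, B, D, E, F
Layer 38-66: 29 each from A, B, D, E = 29*4 = 116 chips; eligible A, B, D, E

Pot 1: 185 chips, eligible: A, B, D, E, F
Pot 2: 116 chips, eligible: A, B, D, E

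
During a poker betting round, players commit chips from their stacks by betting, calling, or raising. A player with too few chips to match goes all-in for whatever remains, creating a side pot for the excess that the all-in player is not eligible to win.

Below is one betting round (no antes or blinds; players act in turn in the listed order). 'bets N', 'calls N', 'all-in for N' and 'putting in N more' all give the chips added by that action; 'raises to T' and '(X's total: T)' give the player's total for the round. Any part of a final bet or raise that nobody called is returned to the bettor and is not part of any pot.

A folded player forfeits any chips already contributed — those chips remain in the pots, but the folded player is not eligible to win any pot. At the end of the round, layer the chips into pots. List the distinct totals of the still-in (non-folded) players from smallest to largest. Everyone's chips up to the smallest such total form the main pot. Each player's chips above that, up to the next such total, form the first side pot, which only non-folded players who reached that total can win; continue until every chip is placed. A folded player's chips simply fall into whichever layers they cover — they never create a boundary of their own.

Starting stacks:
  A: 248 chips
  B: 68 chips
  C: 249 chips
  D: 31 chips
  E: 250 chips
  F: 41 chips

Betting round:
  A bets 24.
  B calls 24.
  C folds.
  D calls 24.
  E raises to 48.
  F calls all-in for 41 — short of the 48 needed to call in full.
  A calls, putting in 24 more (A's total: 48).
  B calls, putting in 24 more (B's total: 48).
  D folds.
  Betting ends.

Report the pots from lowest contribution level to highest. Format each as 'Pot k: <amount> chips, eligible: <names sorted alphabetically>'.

Contributions: A=48, B=48, D=24, E=48, F=41
Folded: C, D
Pot levels (distinct totals of non-folded players): 41, 48
Layer 1-41: A 41 + B 41 + D 24 + E 41 + F 41 = 188 chips; eligible A, B, E, F
Layer 42-48: 7 each from A, B, E = 7*3 = 21 chips; eligible A, B, E

Pot 1: 188 chips, eligible: A, B, E, F
Pot 2: 21 chips, eligible: A, B, E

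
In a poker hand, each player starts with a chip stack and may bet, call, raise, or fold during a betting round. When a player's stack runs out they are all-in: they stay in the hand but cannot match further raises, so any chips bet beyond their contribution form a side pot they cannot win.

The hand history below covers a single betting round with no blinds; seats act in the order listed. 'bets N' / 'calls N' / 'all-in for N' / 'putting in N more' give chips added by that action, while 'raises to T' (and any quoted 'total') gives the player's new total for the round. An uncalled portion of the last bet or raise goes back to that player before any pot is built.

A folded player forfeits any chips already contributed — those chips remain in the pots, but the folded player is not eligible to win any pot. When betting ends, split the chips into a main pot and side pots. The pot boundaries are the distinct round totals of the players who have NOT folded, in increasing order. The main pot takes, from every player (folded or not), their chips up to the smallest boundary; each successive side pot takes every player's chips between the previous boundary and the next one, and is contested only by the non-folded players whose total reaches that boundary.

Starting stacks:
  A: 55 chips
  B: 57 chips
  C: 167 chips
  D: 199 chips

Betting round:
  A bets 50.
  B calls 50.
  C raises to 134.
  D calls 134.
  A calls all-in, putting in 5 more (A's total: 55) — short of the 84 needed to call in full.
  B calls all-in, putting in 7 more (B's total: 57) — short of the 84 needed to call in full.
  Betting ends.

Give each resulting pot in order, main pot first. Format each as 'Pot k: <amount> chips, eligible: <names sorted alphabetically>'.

Pot 1: 220 chips, eligible: A, B, C, D
Pot 2: 6 chips, eligible: B, C, D
Pot 3: 154 chips, eligible: C, D

Derivation:
Contributions: A=55, B=57, C=134, D=134
Pot levels (distinct totals of non-folded players): 55, 57, 134
Layer 1-55: 55 each from A, B, C, D = 55*4 = 220 chips; eligible A, B, C, D
Layer 56-57: 2 each from B, C, D = 2*3 = 6 chips; eligible B, C, D
Layer 58-134: 77 each from C, D = 77*2 = 154 chips; eligible C, D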